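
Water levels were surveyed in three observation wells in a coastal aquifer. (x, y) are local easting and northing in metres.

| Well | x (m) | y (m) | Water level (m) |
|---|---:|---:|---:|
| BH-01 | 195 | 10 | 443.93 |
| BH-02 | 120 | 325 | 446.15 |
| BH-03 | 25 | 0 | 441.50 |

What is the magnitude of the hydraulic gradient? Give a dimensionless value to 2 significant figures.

With h = a·x + b·y + c and BH-01 as origin, the differences give:
  (-75)·a + 315·b = +2.22
  (-170)·a + (-10)·b = -2.43
Eliminate b (×(-10) and ×315, subtract): 54300·a = 743.250 → a = ∂h/∂x = +0.01369
Back-substitute: b = ∂h/∂y = +0.01031.
|∇h| = √(0.01369² + 0.01031²) = 0.01714

0.017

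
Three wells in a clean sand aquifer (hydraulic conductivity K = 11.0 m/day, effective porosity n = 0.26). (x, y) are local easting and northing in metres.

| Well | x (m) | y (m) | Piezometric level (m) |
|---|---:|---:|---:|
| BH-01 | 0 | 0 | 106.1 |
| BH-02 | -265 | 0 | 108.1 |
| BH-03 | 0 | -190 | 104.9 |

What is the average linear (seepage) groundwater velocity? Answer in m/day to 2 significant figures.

0.42 m/day

∂h/∂x = (108.1 − 106.1) / (-265 − 0) = -0.007547
∂h/∂y = (104.9 − 106.1) / (-190 − 0) = +0.006316
|∇h| = √(-0.007547² + 0.006316²) = 0.009841
Seepage velocity v = K·i/n = 11.0 × 0.009841 / 0.26 = 0.4164 m/day.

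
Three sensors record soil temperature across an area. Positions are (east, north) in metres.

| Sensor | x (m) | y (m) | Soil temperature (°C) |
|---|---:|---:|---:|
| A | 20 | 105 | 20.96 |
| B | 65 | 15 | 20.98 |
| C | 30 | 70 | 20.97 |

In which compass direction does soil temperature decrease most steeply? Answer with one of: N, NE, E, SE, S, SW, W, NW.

NE

With T = a·x + b·y + c and A as origin, the differences give:
  45·a + (-90)·b = +0.02
  10·a + (-35)·b = +0.01
Eliminate b (×(-35) and ×(-90), subtract): -675·a = 0.200 → a = ∂T/∂x = -0.0002963
Back-substitute: b = ∂T/∂y = -0.0003704.
Steepest decrease is along −∇f = (+0.0002963 E, +0.0003704 N) → northeast.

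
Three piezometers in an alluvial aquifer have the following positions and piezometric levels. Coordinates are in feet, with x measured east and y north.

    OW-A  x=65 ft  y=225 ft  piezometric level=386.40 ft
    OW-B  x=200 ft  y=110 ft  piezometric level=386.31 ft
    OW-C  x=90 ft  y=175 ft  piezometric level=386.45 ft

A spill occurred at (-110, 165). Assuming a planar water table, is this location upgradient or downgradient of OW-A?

Three-point gradient (reference OW-A): Δ to OW-B = (135, -115, -0.09), Δ to OW-C = (25, -50, +0.05).
∂h/∂x = -0.002645, ∂h/∂y = -0.002323 (det = -3875).
Head at (-110, 165) = 386.40 + (-0.002645)·(-175) + (-0.002323)·(-60) = 387.00 ft.
That is higher than the 386.40 ft at OW-A, so the point is upgradient.

upgradient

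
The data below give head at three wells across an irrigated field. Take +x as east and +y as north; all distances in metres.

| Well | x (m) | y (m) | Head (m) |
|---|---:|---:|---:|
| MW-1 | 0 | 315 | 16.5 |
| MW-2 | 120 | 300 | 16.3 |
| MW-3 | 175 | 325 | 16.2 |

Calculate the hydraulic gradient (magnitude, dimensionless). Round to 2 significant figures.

Differences from MW-1: to MW-2 (Δx, Δy, Δh) = (120, -15, -0.2); to MW-3 = (175, 10, -0.3).
Solve a·Δx + b·Δy = Δh: det = 120·10 − 175·(-15) = 3825.
∂h/∂x = [(-0.2)·10 − (-0.3)·(-15)] / 3825 = -0.001699
∂h/∂y = [120·(-0.3) − 175·(-0.2)] / 3825 = -0.0002614
|∇h| = √(-0.001699² + -0.0002614²) = 0.001719

0.0017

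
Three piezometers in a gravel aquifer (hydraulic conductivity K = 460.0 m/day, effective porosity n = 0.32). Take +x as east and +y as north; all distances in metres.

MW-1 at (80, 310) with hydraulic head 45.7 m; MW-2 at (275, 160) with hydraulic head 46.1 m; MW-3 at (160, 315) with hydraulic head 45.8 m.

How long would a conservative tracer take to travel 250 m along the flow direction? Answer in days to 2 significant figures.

110 days

Taking MW-1 as reference: MW-2−MW-1 = (195, -150, +0.4); MW-3−MW-1 = (80, 5, +0.1).
Determinant of the coordinate differences = 195·5 − 80·(-150) = 12975.
∂h/∂x = [(+0.4)·5 − (+0.1)·(-150)] / 12975 = +0.001310
∂h/∂y = [195·(+0.1) − 80·(+0.4)] / 12975 = -0.0009634
|∇h| = √(0.001310² + -0.0009634²) = 0.001626
Seepage velocity v = K·i/n = 460.0 × 0.001626 / 0.32 = 2.337 m/day.
t = 250 / 2.337 = 107 days.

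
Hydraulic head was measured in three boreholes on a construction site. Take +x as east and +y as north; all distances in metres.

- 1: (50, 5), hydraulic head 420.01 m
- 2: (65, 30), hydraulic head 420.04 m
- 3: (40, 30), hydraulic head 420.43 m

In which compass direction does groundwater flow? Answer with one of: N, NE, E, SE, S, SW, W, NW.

With h = a·x + b·y + c and 1 as origin, the differences give:
  15·a + 25·b = +0.03
  (-10)·a + 25·b = +0.42
Eliminate b (×25 and ×25, subtract): 625·a = -9.750 → a = ∂h/∂x = -0.01560
Back-substitute: b = ∂h/∂y = +0.01056.
Flow = −∇h = (+0.01560 east, -0.01056 north), which points southeast.

SE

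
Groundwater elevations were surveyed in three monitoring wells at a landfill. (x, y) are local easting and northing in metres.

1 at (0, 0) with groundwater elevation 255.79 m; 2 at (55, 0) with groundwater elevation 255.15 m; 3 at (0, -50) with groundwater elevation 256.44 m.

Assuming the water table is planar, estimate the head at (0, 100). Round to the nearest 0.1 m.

∂h/∂x = (255.15 − 255.79) / (55 − 0) = -0.01164
∂h/∂y = (256.44 − 255.79) / (-50 − 0) = -0.01300
h(0, 100) = 255.79 + (-0.01164)·(0) + (-0.01300)·(100) = 255.79 -0.000 -1.300 = 254.490 m.

254.5 m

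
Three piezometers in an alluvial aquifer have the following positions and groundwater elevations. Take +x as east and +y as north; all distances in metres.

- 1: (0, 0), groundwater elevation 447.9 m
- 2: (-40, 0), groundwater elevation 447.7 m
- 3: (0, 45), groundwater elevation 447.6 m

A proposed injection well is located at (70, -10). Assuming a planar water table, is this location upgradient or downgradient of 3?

∂h/∂x = (447.7 − 447.9) / (-40 − 0) = +0.005000
∂h/∂y = (447.6 − 447.9) / (45 − 0) = -0.006667
Head at (70, -10) = 447.9 + (+0.005000)·(70) + (-0.006667)·(-10) = 448.32 m.
That is higher than the 447.6 m at 3, so the point is upgradient.

upgradient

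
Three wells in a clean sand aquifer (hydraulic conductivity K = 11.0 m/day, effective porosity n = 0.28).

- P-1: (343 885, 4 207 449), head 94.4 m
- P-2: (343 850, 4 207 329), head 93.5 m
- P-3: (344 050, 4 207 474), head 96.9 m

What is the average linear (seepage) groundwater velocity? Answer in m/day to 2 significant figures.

0.59 m/day

Taking P-1 as reference: P-2−P-1 = (-35, -120, -0.9); P-3−P-1 = (165, 25, +2.5).
Determinant of the coordinate differences = (-35)·25 − 165·(-120) = 18925.
∂h/∂x = [(-0.9)·25 − (+2.5)·(-120)] / 18925 = +0.01466
∂h/∂y = [(-35)·(+2.5) − 165·(-0.9)] / 18925 = +0.003223
|∇h| = √(0.01466² + 0.003223²) = 0.01501
Seepage velocity v = K·i/n = 11.0 × 0.01501 / 0.28 = 0.5897 m/day.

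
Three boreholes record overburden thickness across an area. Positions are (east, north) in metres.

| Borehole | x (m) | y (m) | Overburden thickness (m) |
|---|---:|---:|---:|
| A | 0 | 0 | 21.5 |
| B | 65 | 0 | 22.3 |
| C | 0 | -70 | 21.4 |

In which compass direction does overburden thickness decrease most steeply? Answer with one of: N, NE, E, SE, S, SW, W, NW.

∂d/∂x = (22.3 − 21.5) / (65 − 0) = +0.01231
∂d/∂y = (21.4 − 21.5) / (-70 − 0) = +0.001429
Steepest decrease is along −∇f = (-0.01231 E, -0.001429 N) → west.

W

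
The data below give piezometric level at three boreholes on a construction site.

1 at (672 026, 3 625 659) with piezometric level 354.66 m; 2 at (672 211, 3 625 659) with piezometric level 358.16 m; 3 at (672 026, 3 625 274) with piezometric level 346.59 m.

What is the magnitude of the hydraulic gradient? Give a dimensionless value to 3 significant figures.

∂h/∂x = (358.16 − 354.66) / (672211 − 672026) = +0.01892
∂h/∂y = (346.59 − 354.66) / (3625274 − 3625659) = +0.02096
|∇h| = √(0.01892² + 0.02096²) = 0.02824

0.0282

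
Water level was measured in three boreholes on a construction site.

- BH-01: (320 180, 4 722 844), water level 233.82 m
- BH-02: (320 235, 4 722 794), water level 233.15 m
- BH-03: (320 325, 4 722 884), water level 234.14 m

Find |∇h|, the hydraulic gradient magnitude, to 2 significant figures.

Taking BH-01 as reference: BH-02−BH-01 = (55, -50, -0.67); BH-03−BH-01 = (145, 40, +0.32).
Solve a·Δx + b·Δy = Δh: det = 55·40 − 145·(-50) = 9450.
∂h/∂x = [(-0.67)·40 − (+0.32)·(-50)] / 9450 = -0.001143
∂h/∂y = [55·(+0.32) − 145·(-0.67)] / 9450 = +0.01214
|∇h| = √(-0.001143² + 0.01214²) = 0.01219

0.012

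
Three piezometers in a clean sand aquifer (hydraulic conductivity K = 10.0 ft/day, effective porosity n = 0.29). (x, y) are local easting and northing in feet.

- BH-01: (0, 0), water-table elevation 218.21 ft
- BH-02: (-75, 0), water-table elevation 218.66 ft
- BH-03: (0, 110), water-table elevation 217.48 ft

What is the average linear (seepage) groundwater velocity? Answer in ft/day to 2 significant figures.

0.31 ft/day

∂h/∂x = (218.66 − 218.21) / (-75 − 0) = -0.006000
∂h/∂y = (217.48 − 218.21) / (110 − 0) = -0.006636
|∇h| = √(-0.006000² + -0.006636²) = 0.008946
Seepage velocity v = K·i/n = 10.0 × 0.008946 / 0.29 = 0.3085 ft/day.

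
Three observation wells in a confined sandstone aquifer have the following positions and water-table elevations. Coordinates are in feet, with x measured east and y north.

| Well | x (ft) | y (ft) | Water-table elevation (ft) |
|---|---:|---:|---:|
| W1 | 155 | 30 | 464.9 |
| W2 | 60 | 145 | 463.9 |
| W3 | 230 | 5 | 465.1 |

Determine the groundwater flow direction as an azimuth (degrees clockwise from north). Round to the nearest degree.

With h = a·x + b·y + c and W1 as origin, the differences give:
  (-95)·a + 115·b = -1.0
  75·a + (-25)·b = +0.2
Eliminate b (×(-25) and ×115, subtract): -6250·a = 2.00 → a = ∂h/∂x = -0.0003200
Back-substitute: b = ∂h/∂y = -0.008960.
Flow direction (−∇h) has components (+0.0003200 E, +0.008960 N).
Azimuth = atan2(E, N) = atan2(+0.0003200, +0.008960) = 2.0° ≈ 002°.

002°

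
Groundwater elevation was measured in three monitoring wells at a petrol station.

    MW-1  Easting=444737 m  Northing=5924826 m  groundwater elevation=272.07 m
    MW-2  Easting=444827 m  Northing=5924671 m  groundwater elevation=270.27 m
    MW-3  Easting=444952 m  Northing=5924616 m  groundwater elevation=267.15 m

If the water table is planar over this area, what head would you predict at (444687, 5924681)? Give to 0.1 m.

Differences from MW-1: to MW-2 (Δx, Δy, Δh) = (90, -155, -1.80); to MW-3 = (215, -210, -4.92).
Determinant of the coordinate differences = 90·(-210) − 215·(-155) = 14425.
∂h/∂x = [(-1.80)·(-210) − (-4.92)·(-155)] / 14425 = -0.02666
∂h/∂y = [90·(-4.92) − 215·(-1.80)] / 14425 = -0.003868
h(444687, 5924681) = 272.07 + (-0.02666)·(-50) + (-0.003868)·(-145) = 272.07 +1.333 +0.561 = 273.964 m.

274.0 m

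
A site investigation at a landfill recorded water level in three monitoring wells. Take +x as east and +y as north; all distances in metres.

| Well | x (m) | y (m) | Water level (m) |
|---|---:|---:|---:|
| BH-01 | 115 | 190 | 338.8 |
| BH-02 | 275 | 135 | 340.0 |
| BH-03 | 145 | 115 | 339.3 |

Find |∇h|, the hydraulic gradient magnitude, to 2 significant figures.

Taking BH-01 as reference: BH-02−BH-01 = (160, -55, +1.2); BH-03−BH-01 = (30, -75, +0.5).
Solve a·Δx + b·Δy = Δh: det = 160·(-75) − 30·(-55) = -10350.
∂h/∂x = [(+1.2)·(-75) − (+0.5)·(-55)] / -10350 = +0.006039
∂h/∂y = [160·(+0.5) − 30·(+1.2)] / -10350 = -0.004251
|∇h| = √(0.006039² + -0.004251²) = 0.007385

0.0074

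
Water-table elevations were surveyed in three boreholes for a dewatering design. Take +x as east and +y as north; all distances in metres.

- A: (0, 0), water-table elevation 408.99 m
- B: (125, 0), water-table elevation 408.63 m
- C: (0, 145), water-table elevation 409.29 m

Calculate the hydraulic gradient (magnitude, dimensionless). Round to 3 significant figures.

∂h/∂x = (408.63 − 408.99) / (125 − 0) = -0.002880
∂h/∂y = (409.29 − 408.99) / (145 − 0) = +0.002069
|∇h| = √(-0.002880² + 0.002069²) = 0.003546

0.00355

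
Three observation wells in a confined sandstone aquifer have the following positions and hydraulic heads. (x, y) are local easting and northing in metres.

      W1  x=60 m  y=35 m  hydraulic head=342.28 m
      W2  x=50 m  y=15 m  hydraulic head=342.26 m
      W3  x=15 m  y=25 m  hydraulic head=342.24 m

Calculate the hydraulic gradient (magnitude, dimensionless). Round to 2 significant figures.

Differences from W1: to W2 (Δx, Δy, Δh) = (-10, -20, -0.02); to W3 = (-45, -10, -0.04).
Solve a·Δx + b·Δy = Δh: det = (-10)·(-10) − (-45)·(-20) = -800.
∂h/∂x = [(-0.02)·(-10) − (-0.04)·(-20)] / -800 = +0.0007500
∂h/∂y = [(-10)·(-0.04) − (-45)·(-0.02)] / -800 = +0.0006250
|∇h| = √(0.0007500² + 0.0006250²) = 0.0009763

0.00098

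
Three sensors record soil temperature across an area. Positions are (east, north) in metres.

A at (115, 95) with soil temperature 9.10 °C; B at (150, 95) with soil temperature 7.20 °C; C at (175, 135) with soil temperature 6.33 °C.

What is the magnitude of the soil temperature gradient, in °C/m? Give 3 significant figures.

0.0556 °C/m

Three-point gradient (reference A): Δ to B = (35, 0, -1.90), Δ to C = (60, 40, -2.77).
∂T/∂x = -0.05429, ∂T/∂y = +0.01218 (det = 1400).
|∇f| = √(-0.05429² + 0.01218²) = 0.05564 °C/m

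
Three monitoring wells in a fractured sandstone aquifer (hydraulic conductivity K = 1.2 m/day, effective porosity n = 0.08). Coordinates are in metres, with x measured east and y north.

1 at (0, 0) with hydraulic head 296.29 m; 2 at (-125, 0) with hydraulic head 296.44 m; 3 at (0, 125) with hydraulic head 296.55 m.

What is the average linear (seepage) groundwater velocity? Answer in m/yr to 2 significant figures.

∂h/∂x = (296.44 − 296.29) / (-125 − 0) = -0.001200
∂h/∂y = (296.55 − 296.29) / (125 − 0) = +0.002080
|∇h| = √(-0.001200² + 0.002080²) = 0.002401
Seepage velocity v = K·i/n = 1.2 × 0.002401 / 0.08 = 0.03601 m/day = 13.15 m/yr.

13 m/yr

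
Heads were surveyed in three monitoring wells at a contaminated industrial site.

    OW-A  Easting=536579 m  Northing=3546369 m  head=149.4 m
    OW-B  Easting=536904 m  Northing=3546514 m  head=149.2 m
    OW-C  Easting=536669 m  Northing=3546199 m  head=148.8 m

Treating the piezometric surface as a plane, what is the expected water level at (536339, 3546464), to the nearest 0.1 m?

Taking OW-A as reference: OW-B−OW-A = (325, 145, -0.2); OW-C−OW-A = (90, -170, -0.6).
Solve a·Δx + b·Δy = Δh: det = 325·(-170) − 90·145 = -68300.
∂h/∂x = [(-0.2)·(-170) − (-0.6)·145] / -68300 = -0.001772
∂h/∂y = [325·(-0.6) − 90·(-0.2)] / -68300 = +0.002592
h(536339, 3546464) = 149.4 + (-0.001772)·(-240) + (+0.002592)·(95) = 149.4 +0.425 +0.246 = 150.071 m.

150.1 m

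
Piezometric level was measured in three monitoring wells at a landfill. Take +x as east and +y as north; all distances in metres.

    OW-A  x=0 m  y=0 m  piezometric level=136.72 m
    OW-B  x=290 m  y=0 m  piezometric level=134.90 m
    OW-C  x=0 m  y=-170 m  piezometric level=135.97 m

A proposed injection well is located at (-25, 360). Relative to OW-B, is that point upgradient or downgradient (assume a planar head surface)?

∂h/∂x = (134.90 − 136.72) / (290 − 0) = -0.006276
∂h/∂y = (135.97 − 136.72) / (-170 − 0) = +0.004412
Head at (-25, 360) = 136.72 + (-0.006276)·(-25) + (+0.004412)·(360) = 138.47 m.
That is higher than the 134.90 m at OW-B, so the point is upgradient.

upgradient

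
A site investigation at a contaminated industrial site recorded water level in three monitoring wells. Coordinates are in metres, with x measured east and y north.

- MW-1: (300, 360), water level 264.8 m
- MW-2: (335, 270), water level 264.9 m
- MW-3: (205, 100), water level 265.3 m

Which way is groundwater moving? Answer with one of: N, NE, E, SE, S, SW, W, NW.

NE

Taking MW-1 as reference: MW-2−MW-1 = (35, -90, +0.1); MW-3−MW-1 = (-95, -260, +0.5).
Determinant of the coordinate differences = 35·(-260) − (-95)·(-90) = -17650.
∂h/∂x = [(+0.1)·(-260) − (+0.5)·(-90)] / -17650 = -0.001076
∂h/∂y = [35·(+0.5) − (-95)·(+0.1)] / -17650 = -0.001530
Flow = −∇h = (+0.001076 east, +0.001530 north), which points northeast.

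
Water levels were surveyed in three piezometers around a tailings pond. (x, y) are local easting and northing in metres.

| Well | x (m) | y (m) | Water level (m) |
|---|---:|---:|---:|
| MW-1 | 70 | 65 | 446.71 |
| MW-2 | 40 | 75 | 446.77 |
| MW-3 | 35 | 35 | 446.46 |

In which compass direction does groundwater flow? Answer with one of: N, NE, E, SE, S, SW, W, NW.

S

Taking MW-1 as reference: MW-2−MW-1 = (-30, 10, +0.06); MW-3−MW-1 = (-35, -30, -0.25).
Determinant of the coordinate differences = (-30)·(-30) − (-35)·10 = 1250.
∂h/∂x = [(+0.06)·(-30) − (-0.25)·10] / 1250 = +0.0005600
∂h/∂y = [(-30)·(-0.25) − (-35)·(+0.06)] / 1250 = +0.007680
Flow = −∇h = (-0.0005600 east, -0.007680 north), which points south.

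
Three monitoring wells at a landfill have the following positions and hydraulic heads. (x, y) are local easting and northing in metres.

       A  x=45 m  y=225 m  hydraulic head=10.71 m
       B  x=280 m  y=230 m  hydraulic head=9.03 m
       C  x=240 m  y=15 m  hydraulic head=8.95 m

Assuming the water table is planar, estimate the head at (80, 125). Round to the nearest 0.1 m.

10.3 m

With h = a·x + b·y + c and A as origin, the differences give:
  235·a + 5·b = -1.68
  195·a + (-210)·b = -1.76
Eliminate b (×(-210) and ×5, subtract): -50325·a = 361.600 → a = ∂h/∂x = -0.007185
Back-substitute: b = ∂h/∂y = +0.001709.
h(80, 125) = 10.71 + (-0.007185)·(35) + (+0.001709)·(-100) = 10.71 -0.251 -0.171 = 10.288 m.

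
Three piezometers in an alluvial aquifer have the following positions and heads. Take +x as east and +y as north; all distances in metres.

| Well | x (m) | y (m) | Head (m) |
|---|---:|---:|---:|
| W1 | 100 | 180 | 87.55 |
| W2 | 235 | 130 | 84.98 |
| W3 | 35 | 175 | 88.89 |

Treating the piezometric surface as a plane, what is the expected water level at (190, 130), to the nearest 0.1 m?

Taking W1 as reference: W2−W1 = (135, -50, -2.57); W3−W1 = (-65, -5, +1.34).
Solve a·Δx + b·Δy = Δh: det = 135·(-5) − (-65)·(-50) = -3925.
∂h/∂x = [(-2.57)·(-5) − (+1.34)·(-50)] / -3925 = -0.02034
∂h/∂y = [135·(+1.34) − (-65)·(-2.57)] / -3925 = -0.003529
h(190, 130) = 87.55 + (-0.02034)·(90) + (-0.003529)·(-50) = 87.55 -1.831 +0.176 = 85.895 m.

85.9 m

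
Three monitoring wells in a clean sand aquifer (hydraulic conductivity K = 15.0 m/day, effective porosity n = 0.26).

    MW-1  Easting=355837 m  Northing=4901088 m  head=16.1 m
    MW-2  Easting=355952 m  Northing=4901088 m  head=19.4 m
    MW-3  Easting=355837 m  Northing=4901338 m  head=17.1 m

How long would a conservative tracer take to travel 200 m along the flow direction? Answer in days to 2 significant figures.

∂h/∂x = (19.4 − 16.1) / (355952 − 355837) = +0.02870
∂h/∂y = (17.1 − 16.1) / (4901338 − 4901088) = +0.004000
|∇h| = √(0.02870² + 0.004000²) = 0.02898
Seepage velocity v = K·i/n = 15.0 × 0.02898 / 0.26 = 1.672 m/day.
t = 200 / 1.672 = 119.6 days.

120 days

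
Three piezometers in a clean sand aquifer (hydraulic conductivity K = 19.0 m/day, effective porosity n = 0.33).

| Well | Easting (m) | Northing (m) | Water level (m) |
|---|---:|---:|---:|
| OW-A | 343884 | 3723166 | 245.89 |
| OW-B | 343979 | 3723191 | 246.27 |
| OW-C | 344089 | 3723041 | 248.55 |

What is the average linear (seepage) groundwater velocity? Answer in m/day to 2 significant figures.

Three-point gradient (reference OW-A): Δ to OW-B = (95, 25, +0.38), Δ to OW-C = (205, -125, +2.66).
∂h/∂x = +0.006706, ∂h/∂y = -0.01028 (det = -17000).
|∇h| = √(0.006706² + -0.01028²) = 0.01227
Seepage velocity v = K·i/n = 19.0 × 0.01227 / 0.33 = 0.7065 m/day.

0.71 m/day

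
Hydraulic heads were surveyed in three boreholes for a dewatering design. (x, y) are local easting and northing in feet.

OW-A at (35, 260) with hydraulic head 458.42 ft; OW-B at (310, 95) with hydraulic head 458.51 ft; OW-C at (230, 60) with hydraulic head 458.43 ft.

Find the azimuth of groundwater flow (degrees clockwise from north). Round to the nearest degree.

Taking OW-A as reference: OW-B−OW-A = (275, -165, +0.09); OW-C−OW-A = (195, -200, +0.01).
Solve a·Δx + b·Δy = Δh: det = 275·(-200) − 195·(-165) = -22825.
∂h/∂x = [(+0.09)·(-200) − (+0.01)·(-165)] / -22825 = +0.0007163
∂h/∂y = [275·(+0.01) − 195·(+0.09)] / -22825 = +0.0006484
Flow direction (−∇h) has components (-0.0007163 E, -0.0006484 N).
Azimuth = atan2(E, N) = atan2(-0.0007163, -0.0006484) = 227.8° ≈ 228°.

228°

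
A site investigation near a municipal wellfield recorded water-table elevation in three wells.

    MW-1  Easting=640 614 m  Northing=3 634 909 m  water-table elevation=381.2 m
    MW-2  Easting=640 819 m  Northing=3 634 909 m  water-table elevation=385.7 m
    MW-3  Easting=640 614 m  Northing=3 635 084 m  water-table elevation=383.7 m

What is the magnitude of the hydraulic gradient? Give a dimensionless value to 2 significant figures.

0.026

∂h/∂x = (385.7 − 381.2) / (640819 − 640614) = +0.02195
∂h/∂y = (383.7 − 381.2) / (3635084 − 3634909) = +0.01429
|∇h| = √(0.02195² + 0.01429²) = 0.02619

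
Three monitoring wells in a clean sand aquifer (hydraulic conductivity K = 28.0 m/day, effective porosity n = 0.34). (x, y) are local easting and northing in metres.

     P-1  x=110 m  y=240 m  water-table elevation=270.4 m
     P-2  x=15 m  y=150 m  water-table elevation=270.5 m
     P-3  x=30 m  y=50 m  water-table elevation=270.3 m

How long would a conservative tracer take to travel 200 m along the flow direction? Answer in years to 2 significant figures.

2.2 years

With h = a·x + b·y + c and P-1 as origin, the differences give:
  (-95)·a + (-90)·b = +0.1
  (-80)·a + (-190)·b = -0.1
Eliminate b (×(-190) and ×(-90), subtract): 10850·a = -28.00 → a = ∂h/∂x = -0.002581
Back-substitute: b = ∂h/∂y = +0.001613.
|∇h| = √(-0.002581² + 0.001613²) = 0.003044
Seepage velocity v = K·i/n = 28.0 × 0.003044 / 0.34 = 0.2507 m/day.
t = 200 / 0.2507 = 797.8 days = 2.18 years.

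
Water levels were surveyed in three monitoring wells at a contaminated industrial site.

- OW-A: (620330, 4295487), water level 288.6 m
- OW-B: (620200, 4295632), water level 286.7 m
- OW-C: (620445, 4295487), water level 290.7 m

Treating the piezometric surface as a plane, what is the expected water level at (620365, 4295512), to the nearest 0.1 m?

289.3 m

Taking OW-A as reference: OW-B−OW-A = (-130, 145, -1.9); OW-C−OW-A = (115, 0, +2.1).
Solve a·Δx + b·Δy = Δh: det = (-130)·0 − 115·145 = -16675.
∂h/∂x = [(-1.9)·0 − (+2.1)·145] / -16675 = +0.01826
∂h/∂y = [(-130)·(+2.1) − 115·(-1.9)] / -16675 = +0.003268
h(620365, 4295512) = 288.6 + (+0.01826)·(35) + (+0.003268)·(25) = 288.6 +0.639 +0.082 = 289.321 m.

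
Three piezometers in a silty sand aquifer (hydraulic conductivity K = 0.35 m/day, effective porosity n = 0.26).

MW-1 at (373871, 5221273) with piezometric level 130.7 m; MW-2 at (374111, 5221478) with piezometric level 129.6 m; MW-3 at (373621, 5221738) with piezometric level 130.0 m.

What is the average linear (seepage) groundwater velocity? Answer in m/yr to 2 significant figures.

With h = a·x + b·y + c and MW-1 as origin, the differences give:
  240·a + 205·b = -1.1
  (-250)·a + 465·b = -0.7
Eliminate b (×465 and ×205, subtract): 162850·a = -368.00 → a = ∂h/∂x = -0.002260
Back-substitute: b = ∂h/∂y = -0.002720.
|∇h| = √(-0.002260² + -0.002720²) = 0.003536
Seepage velocity v = K·i/n = 0.35 × 0.003536 / 0.26 = 0.00476 m/day = 1.739 m/yr.

1.7 m/yr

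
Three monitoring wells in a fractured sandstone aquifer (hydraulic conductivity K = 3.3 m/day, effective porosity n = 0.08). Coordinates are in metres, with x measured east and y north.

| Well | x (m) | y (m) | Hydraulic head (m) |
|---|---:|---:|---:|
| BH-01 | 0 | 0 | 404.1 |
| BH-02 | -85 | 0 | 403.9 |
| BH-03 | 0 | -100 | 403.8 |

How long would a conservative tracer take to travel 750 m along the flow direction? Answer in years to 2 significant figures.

13 years

∂h/∂x = (403.9 − 404.1) / (-85 − 0) = +0.002353
∂h/∂y = (403.8 − 404.1) / (-100 − 0) = +0.003000
|∇h| = √(0.002353² + 0.003000²) = 0.003813
Seepage velocity v = K·i/n = 3.3 × 0.003813 / 0.08 = 0.1573 m/day.
t = 750 / 0.1573 = 4768 days = 13.1 years.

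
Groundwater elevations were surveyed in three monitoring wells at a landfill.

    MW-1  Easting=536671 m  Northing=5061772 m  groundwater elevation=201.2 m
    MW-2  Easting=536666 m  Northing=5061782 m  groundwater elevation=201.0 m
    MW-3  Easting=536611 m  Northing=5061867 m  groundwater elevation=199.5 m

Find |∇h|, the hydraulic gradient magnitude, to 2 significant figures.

0.032

Differences from MW-1: to MW-2 (Δx, Δy, Δh) = (-5, 10, -0.2); to MW-3 = (-60, 95, -1.7).
Determinant of the coordinate differences = (-5)·95 − (-60)·10 = 125.
∂h/∂x = [(-0.2)·95 − (-1.7)·10] / 125 = -0.01600
∂h/∂y = [(-5)·(-1.7) − (-60)·(-0.2)] / 125 = -0.02800
|∇h| = √(-0.01600² + -0.02800²) = 0.03225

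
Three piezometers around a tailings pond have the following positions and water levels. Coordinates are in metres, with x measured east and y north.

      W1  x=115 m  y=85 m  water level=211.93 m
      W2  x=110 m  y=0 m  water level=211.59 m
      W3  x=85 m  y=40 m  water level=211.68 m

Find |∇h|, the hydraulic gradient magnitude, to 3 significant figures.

Taking W1 as reference: W2−W1 = (-5, -85, -0.34); W3−W1 = (-30, -45, -0.25).
Solve a·Δx + b·Δy = Δh: det = (-5)·(-45) − (-30)·(-85) = -2325.
∂h/∂x = [(-0.34)·(-45) − (-0.25)·(-85)] / -2325 = +0.002559
∂h/∂y = [(-5)·(-0.25) − (-30)·(-0.34)] / -2325 = +0.003849
|∇h| = √(0.002559² + 0.003849²) = 0.004622

0.00462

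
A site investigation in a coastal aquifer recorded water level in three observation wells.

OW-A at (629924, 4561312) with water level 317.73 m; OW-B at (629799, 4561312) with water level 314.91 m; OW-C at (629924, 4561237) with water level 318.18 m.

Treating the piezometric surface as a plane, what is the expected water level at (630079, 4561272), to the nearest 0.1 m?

321.5 m

∂h/∂x = (314.91 − 317.73) / (629799 − 629924) = +0.02256
∂h/∂y = (318.18 − 317.73) / (4561237 − 4561312) = -0.006000
h(630079, 4561272) = 317.73 + (+0.02256)·(155) + (-0.006000)·(-40) = 317.73 +3.497 +0.240 = 321.467 m.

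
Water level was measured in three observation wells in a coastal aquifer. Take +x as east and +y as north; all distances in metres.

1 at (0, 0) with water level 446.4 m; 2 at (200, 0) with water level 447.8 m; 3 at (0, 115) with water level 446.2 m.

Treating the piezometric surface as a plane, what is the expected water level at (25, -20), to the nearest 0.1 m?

∂h/∂x = (447.8 − 446.4) / (200 − 0) = +0.007000
∂h/∂y = (446.2 − 446.4) / (115 − 0) = -0.001739
h(25, -20) = 446.4 + (+0.007000)·(25) + (-0.001739)·(-20) = 446.4 +0.175 +0.035 = 446.610 m.

446.6 m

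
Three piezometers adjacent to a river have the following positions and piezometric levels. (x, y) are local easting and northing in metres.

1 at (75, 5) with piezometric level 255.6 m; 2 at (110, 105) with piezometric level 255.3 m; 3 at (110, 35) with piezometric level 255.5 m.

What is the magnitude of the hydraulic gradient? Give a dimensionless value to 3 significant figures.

With h = a·x + b·y + c and 1 as origin, the differences give:
  35·a + 100·b = -0.3
  35·a + 30·b = -0.1
Eliminate b (×30 and ×100, subtract): -2450·a = 1.00 → a = ∂h/∂x = -0.0004082
Back-substitute: b = ∂h/∂y = -0.002857.
|∇h| = √(-0.0004082² + -0.002857²) = 0.002886

0.00289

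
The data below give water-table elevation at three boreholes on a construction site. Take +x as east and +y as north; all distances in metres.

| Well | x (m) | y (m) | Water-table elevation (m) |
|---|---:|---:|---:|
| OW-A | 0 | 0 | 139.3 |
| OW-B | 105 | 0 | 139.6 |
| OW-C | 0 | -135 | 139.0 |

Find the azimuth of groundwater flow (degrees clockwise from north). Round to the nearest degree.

232°

∂h/∂x = (139.6 − 139.3) / (105 − 0) = +0.002857
∂h/∂y = (139.0 − 139.3) / (-135 − 0) = +0.002222
Flow direction (−∇h) has components (-0.002857 E, -0.002222 N).
Azimuth = atan2(E, N) = atan2(-0.002857, -0.002222) = 232.1° ≈ 232°.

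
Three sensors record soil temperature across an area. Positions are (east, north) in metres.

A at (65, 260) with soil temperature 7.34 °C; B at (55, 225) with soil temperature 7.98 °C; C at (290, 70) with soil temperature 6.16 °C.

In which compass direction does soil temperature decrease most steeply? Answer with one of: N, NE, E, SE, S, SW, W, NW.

NE

Differences from A: to B (Δx, Δy, Δh) = (-10, -35, +0.64); to C = (225, -190, -1.18).
Determinant of the coordinate differences = (-10)·(-190) − 225·(-35) = 9775.
∂T/∂x = [(+0.64)·(-190) − (-1.18)·(-35)] / 9775 = -0.01666
∂T/∂y = [(-10)·(-1.18) − 225·(+0.64)] / 9775 = -0.01352
Steepest decrease is along −∇f = (+0.01666 E, +0.01352 N) → northeast.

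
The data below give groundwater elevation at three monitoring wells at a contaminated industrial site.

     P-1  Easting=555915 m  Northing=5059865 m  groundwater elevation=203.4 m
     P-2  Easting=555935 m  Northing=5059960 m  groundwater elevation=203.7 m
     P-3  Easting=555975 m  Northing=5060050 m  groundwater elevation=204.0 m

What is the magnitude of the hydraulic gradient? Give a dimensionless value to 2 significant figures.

Differences from P-1: to P-2 (Δx, Δy, Δh) = (20, 95, +0.3); to P-3 = (60, 185, +0.6).
Solve a·Δx + b·Δy = Δh: det = 20·185 − 60·95 = -2000.
∂h/∂x = [(+0.3)·185 − (+0.6)·95] / -2000 = +0.0007500
∂h/∂y = [20·(+0.6) − 60·(+0.3)] / -2000 = +0.003000
|∇h| = √(0.0007500² + 0.003000²) = 0.003092

0.0031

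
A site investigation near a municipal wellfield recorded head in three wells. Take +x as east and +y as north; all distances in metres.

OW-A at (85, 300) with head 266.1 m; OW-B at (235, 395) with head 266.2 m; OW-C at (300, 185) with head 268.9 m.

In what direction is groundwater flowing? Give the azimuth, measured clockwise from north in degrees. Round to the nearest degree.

Differences from OW-A: to OW-B (Δx, Δy, Δh) = (150, 95, +0.1); to OW-C = (215, -115, +2.8).
Solve a·Δx + b·Δy = Δh: det = 150·(-115) − 215·95 = -37675.
∂h/∂x = [(+0.1)·(-115) − (+2.8)·95] / -37675 = +0.007366
∂h/∂y = [150·(+2.8) − 215·(+0.1)] / -37675 = -0.01058
Flow direction (−∇h) has components (-0.007366 E, +0.01058 N).
Azimuth = atan2(E, N) = atan2(-0.007366, +0.01058) = 325.1° ≈ 325°.

325°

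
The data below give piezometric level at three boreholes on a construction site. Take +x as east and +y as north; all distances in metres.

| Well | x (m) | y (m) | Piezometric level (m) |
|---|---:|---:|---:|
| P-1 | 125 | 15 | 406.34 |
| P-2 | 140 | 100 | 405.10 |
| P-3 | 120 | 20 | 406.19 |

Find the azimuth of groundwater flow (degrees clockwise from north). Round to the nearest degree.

322°

Differences from P-1: to P-2 (Δx, Δy, Δh) = (15, 85, -1.24); to P-3 = (-5, 5, -0.15).
Solve a·Δx + b·Δy = Δh: det = 15·5 − (-5)·85 = 500.
∂h/∂x = [(-1.24)·5 − (-0.15)·85] / 500 = +0.01310
∂h/∂y = [15·(-0.15) − (-5)·(-1.24)] / 500 = -0.01690
Flow direction (−∇h) has components (-0.01310 E, +0.01690 N).
Azimuth = atan2(E, N) = atan2(-0.01310, +0.01690) = 322.2° ≈ 322°.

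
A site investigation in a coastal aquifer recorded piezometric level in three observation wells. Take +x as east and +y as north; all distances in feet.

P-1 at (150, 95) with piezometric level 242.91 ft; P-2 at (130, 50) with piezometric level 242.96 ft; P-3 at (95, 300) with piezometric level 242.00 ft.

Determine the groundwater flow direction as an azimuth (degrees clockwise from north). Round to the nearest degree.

Taking P-1 as reference: P-2−P-1 = (-20, -45, +0.05); P-3−P-1 = (-55, 205, -0.91).
Solve a·Δx + b·Δy = Δh: det = (-20)·205 − (-55)·(-45) = -6575.
∂h/∂x = [(+0.05)·205 − (-0.91)·(-45)] / -6575 = +0.004669
∂h/∂y = [(-20)·(-0.91) − (-55)·(+0.05)] / -6575 = -0.003186
Flow direction (−∇h) has components (-0.004669 E, +0.003186 N).
Azimuth = atan2(E, N) = atan2(-0.004669, +0.003186) = 304.3° ≈ 304°.

304°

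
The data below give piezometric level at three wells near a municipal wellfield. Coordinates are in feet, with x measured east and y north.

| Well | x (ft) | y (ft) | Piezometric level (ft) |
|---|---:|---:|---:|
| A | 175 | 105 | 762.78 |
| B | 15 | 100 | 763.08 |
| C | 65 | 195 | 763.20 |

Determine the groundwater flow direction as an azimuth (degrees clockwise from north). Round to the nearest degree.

Differences from A: to B (Δx, Δy, Δh) = (-160, -5, +0.30); to C = (-110, 90, +0.42).
Determinant of the coordinate differences = (-160)·90 − (-110)·(-5) = -14950.
∂h/∂x = [(+0.30)·90 − (+0.42)·(-5)] / -14950 = -0.001946
∂h/∂y = [(-160)·(+0.42) − (-110)·(+0.30)] / -14950 = +0.002288
Flow direction (−∇h) has components (+0.001946 E, -0.002288 N).
Azimuth = atan2(E, N) = atan2(+0.001946, -0.002288) = 139.6° ≈ 140°.

140°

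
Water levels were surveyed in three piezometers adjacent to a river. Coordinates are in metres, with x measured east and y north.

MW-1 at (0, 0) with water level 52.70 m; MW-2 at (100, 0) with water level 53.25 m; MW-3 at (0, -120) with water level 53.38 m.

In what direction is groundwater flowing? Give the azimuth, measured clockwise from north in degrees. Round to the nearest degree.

∂h/∂x = (53.25 − 52.70) / (100 − 0) = +0.005500
∂h/∂y = (53.38 − 52.70) / (-120 − 0) = -0.005667
Flow direction (−∇h) has components (-0.005500 E, +0.005667 N).
Azimuth = atan2(E, N) = atan2(-0.005500, +0.005667) = 315.9° ≈ 316°.

316°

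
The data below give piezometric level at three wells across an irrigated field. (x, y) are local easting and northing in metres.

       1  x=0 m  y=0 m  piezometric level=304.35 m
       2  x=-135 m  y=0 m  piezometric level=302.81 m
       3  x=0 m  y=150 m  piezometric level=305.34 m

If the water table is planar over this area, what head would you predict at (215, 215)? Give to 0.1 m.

308.2 m

∂h/∂x = (302.81 − 304.35) / (-135 − 0) = +0.01141
∂h/∂y = (305.34 − 304.35) / (150 − 0) = +0.006600
h(215, 215) = 304.35 + (+0.01141)·(215) + (+0.006600)·(215) = 304.35 +2.453 +1.419 = 308.222 m.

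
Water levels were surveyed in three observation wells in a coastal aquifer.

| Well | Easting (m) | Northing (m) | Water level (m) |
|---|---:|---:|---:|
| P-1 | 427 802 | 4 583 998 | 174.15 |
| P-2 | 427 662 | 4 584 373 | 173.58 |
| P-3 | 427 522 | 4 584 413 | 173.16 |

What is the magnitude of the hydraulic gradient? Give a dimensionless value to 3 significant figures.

Differences from P-1: to P-2 (Δx, Δy, Δh) = (-140, 375, -0.57); to P-3 = (-280, 415, -0.99).
Determinant of the coordinate differences = (-140)·415 − (-280)·375 = 46900.
∂h/∂x = [(-0.57)·415 − (-0.99)·375] / 46900 = +0.002872
∂h/∂y = [(-140)·(-0.99) − (-280)·(-0.57)] / 46900 = -0.0004478
|∇h| = √(0.002872² + -0.0004478²) = 0.002907

0.00291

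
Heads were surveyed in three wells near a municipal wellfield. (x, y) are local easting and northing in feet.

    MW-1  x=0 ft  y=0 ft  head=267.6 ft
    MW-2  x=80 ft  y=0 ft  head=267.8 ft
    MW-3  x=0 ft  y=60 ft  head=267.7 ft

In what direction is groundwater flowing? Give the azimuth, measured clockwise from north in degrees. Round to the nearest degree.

∂h/∂x = (267.8 − 267.6) / (80 − 0) = +0.002500
∂h/∂y = (267.7 − 267.6) / (60 − 0) = +0.001667
Flow direction (−∇h) has components (-0.002500 E, -0.001667 N).
Azimuth = atan2(E, N) = atan2(-0.002500, -0.001667) = 236.3° ≈ 236°.

236°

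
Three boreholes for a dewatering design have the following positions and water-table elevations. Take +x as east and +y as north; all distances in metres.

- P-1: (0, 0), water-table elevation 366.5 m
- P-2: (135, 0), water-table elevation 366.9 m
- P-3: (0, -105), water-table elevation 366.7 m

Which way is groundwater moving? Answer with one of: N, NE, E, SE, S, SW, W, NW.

∂h/∂x = (366.9 − 366.5) / (135 − 0) = +0.002963
∂h/∂y = (366.7 − 366.5) / (-105 − 0) = -0.001905
Flow = −∇h = (-0.002963 east, +0.001905 north), which points northwest.

NW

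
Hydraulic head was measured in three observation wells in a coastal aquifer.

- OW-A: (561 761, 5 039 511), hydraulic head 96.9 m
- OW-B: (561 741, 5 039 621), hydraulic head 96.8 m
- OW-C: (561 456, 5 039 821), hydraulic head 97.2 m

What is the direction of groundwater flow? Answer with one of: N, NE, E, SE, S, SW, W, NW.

With h = a·x + b·y + c and OW-A as origin, the differences give:
  (-20)·a + 110·b = -0.1
  (-305)·a + 310·b = +0.3
Eliminate b (×310 and ×110, subtract): 27350·a = -64.00 → a = ∂h/∂x = -0.002340
Back-substitute: b = ∂h/∂y = -0.001335.
Flow = −∇h = (+0.002340 east, +0.001335 north), which points northeast.

NE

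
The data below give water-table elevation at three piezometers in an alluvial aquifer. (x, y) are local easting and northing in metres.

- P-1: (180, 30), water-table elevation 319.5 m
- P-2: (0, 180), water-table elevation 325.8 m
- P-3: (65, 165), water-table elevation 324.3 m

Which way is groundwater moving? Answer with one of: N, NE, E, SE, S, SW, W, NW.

Taking P-1 as reference: P-2−P-1 = (-180, 150, +6.3); P-3−P-1 = (-115, 135, +4.8).
Determinant of the coordinate differences = (-180)·135 − (-115)·150 = -7050.
∂h/∂x = [(+6.3)·135 − (+4.8)·150] / -7050 = -0.01851
∂h/∂y = [(-180)·(+4.8) − (-115)·(+6.3)] / -7050 = +0.01979
Flow = −∇h = (+0.01851 east, -0.01979 north), which points southeast.

SE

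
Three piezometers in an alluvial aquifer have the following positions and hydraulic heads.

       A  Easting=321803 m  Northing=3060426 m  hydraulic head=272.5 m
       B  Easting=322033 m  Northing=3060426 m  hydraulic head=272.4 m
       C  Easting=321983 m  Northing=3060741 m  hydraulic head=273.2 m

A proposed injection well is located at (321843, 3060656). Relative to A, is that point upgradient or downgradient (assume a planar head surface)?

upgradient

Differences from A: to B (Δx, Δy, Δh) = (230, 0, -0.1); to C = (180, 315, +0.7).
Solve a·Δx + b·Δy = Δh: det = 230·315 − 180·0 = 72450.
∂h/∂x = [(-0.1)·315 − (+0.7)·0] / 72450 = -0.0004348
∂h/∂y = [230·(+0.7) − 180·(-0.1)] / 72450 = +0.002471
Head at (321843, 3060656) = 272.5 + (-0.0004348)·(40) + (+0.002471)·(230) = 273.05 m.
That is higher than the 272.5 m at A, so the point is upgradient.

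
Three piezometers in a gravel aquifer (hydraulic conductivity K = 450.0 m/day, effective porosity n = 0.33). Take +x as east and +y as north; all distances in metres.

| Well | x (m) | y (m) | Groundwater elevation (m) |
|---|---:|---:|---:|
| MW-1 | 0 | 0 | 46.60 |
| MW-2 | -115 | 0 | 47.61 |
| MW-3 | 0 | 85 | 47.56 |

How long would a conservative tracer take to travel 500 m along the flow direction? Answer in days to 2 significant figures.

∂h/∂x = (47.61 − 46.60) / (-115 − 0) = -0.008783
∂h/∂y = (47.56 − 46.60) / (85 − 0) = +0.01129
|∇h| = √(-0.008783² + 0.01129²) = 0.0143
Seepage velocity v = K·i/n = 450.0 × 0.0143 / 0.33 = 19.5 m/day.
t = 500 / 19.5 = 25.64 days.

26 days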